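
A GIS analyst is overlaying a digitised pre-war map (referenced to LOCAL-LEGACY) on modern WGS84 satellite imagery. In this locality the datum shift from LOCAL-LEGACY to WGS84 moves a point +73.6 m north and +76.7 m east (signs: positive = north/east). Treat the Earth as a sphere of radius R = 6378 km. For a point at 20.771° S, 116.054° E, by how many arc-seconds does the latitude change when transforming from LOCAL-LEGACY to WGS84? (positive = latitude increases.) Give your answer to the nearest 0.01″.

On a sphere of radius R, 1 rad of latitude = R, so Δφ = ΔN / R = 73.6 / 6378000 = 1.1540e-05 rad = 2.380″.

Δφ = 2.38″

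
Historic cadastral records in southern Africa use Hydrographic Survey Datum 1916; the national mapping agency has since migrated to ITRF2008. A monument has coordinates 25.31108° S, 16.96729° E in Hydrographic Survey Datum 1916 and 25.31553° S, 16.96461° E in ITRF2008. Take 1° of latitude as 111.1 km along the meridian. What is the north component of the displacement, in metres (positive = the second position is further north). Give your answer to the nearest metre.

Δφ = -25.31553° − -25.31108° = -0.00445°; Δλ = 16.96461° − 16.96729° = -0.00268°.
ΔN = Δφ × 111100 = -494.4 m; ΔE = Δλ × 111100 × cos(-25.31108°) = -0.00268 × 111100 × 0.904000 = -269.2 m.

ΔN = -494 m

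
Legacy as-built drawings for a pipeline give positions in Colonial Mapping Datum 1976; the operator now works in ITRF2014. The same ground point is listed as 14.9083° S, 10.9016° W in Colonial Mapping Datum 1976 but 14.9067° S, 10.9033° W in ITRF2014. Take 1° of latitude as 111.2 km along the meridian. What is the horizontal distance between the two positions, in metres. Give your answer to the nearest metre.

255 m

Δφ = -14.9067° − -14.9083° = +0.0016°; Δλ = -10.9033° − -10.9016° = -0.0017°.
ΔN = Δφ × 111200 = 177.9 m; ΔE = Δλ × 111200 × cos(-14.9083°) = -0.0017 × 111200 × 0.966339 = -182.7 m.
Distance = √(ΔE² + ΔN²) = √((-182.7)² + 177.9²) = 255.0 m.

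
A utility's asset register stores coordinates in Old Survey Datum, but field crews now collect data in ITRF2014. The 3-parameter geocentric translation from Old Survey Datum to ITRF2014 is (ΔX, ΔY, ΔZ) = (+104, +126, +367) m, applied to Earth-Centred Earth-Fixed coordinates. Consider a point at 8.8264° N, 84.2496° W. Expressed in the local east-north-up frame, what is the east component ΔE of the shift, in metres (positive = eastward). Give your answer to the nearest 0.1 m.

ΔE = 116.1 m

The local east axis at (φ, λ) is (−sin λ, cos λ, 0), so ΔE = −sin(-84.2496°)·104 + cos(-84.2496°)·126 = 116.10 m.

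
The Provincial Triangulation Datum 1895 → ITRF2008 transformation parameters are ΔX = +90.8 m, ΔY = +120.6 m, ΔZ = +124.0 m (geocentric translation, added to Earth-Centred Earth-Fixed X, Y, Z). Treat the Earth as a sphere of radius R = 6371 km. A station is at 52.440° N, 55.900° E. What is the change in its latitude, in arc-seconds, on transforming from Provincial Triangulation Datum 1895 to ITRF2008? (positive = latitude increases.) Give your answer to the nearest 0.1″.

sin φ = 0.792715, cos φ = 0.609592, sin λ = 0.828060, cos λ = 0.560639.
North component: ΔN = −sin φ cos λ·ΔX − sin φ sin λ·ΔY + cos φ·ΔZ = −(0.792715)(0.560639)(90.8) − (0.792715)(0.828060)(120.6) + (0.609592)(124.0) = -43.93 m.
1° of latitude spans πR/180 = 111195 m, so Δφ = -43.93 / 111195 × 3600 = -1.422″.

Δφ = -1.4″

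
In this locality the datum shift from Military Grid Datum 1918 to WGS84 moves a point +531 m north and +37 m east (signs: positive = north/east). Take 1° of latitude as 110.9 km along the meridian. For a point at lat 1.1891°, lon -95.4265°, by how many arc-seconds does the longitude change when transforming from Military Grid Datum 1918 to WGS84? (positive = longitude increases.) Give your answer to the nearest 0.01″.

At latitude 1.1891°, cos φ = 0.999785.
1° of longitude at this latitude = 110.9 × cos φ = 110.88 km, so Δλ = 37.0 / 110876.1 = 0.0003337° = 1.201″.

Δλ = 1.20″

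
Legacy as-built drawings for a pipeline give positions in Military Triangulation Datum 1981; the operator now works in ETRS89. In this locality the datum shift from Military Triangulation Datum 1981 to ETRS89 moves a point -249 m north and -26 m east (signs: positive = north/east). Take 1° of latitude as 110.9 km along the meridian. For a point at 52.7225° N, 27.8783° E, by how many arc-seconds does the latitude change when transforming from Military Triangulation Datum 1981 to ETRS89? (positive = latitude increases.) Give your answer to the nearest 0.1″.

Δφ = -8.1″

1° of latitude = 110.9 km, so Δφ = -249.0 / 110900 = -0.0022453° = -8.083″.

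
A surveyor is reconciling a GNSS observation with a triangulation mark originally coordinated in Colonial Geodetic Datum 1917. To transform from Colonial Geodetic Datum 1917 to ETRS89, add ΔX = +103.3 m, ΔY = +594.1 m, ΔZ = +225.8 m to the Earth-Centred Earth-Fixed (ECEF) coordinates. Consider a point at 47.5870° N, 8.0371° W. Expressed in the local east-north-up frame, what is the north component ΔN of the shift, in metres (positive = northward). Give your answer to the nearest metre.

ΔN = 138 m

At φ = 47.5870°, λ = -8.0371°: sin φ = 0.738302, cos φ = 0.674470, sin λ = -0.139814, cos λ = 0.990178.
ΔN = −sin φ cos λ·ΔX − sin φ sin λ·ΔY + cos φ·ΔZ = −(0.738302)(0.990178)(103.3) − (0.738302)(-0.139814)(594.1) + (0.674470)(225.8) = 138.10 m.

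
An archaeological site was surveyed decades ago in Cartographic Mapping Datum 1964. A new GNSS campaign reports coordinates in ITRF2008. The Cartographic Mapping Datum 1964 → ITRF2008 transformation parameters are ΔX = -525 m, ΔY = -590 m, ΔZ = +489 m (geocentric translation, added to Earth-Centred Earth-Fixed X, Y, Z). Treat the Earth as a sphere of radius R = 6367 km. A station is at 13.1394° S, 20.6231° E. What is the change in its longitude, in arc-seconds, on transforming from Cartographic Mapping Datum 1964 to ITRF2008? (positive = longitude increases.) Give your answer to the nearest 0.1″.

sin φ = -0.227321, cos φ = 0.973820, sin λ = 0.352219, cos λ = 0.935918.
East component: ΔE = −sin λ·ΔX + cos λ·ΔY = −(0.352219)(-525) + (0.935918)(-590) = -367.28 m.
1° of latitude spans πR/180 = 111125 m; at latitude φ, 1° of longitude spans that × cos φ = 108215.8 m, so Δλ = -367.28 / 108215.8 × 3600 = -12.218″.

Δλ = -12.2″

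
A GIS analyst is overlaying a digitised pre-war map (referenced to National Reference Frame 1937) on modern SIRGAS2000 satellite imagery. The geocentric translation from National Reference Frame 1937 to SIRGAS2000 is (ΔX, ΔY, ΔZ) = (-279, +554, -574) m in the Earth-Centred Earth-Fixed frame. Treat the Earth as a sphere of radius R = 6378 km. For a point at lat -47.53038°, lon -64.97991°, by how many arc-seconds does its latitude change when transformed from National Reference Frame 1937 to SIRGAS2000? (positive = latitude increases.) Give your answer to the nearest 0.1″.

Δφ = -27.3″

sin φ = -0.737635, cos φ = 0.675199, sin λ = -0.906160, cos λ = 0.422936.
North component: ΔN = −sin φ cos λ·ΔX − sin φ sin λ·ΔY + cos φ·ΔZ = −(-0.737635)(0.422936)(-279) − (-0.737635)(-0.906160)(554) + (0.675199)(-574) = -844.91 m.
1° of latitude spans πR/180 = 111317 m, so Δφ = -844.91 / 111317 × 3600 = -27.324″.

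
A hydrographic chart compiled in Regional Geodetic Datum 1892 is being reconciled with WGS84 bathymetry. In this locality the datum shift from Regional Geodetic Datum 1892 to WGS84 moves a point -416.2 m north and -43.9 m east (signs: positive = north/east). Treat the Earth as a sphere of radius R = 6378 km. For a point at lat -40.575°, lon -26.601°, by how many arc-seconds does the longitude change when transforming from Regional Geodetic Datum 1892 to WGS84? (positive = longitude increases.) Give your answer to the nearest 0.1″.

At latitude -40.575°, cos φ = 0.759555.
One radian of longitude at latitude φ spans R cos φ, so Δλ = ΔE / (R cos φ) = -43.9 / (6378000 × 0.759555) = -9.0619e-06 rad = -1.869″.

Δλ = -1.9″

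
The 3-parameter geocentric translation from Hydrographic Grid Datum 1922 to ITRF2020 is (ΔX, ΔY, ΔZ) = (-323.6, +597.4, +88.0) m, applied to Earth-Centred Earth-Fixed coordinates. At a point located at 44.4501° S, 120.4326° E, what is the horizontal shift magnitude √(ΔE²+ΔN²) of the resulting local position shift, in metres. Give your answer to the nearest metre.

At φ = -44.4501°, λ = 120.4326°: sin φ = -0.700288, cos φ = 0.713861, sin λ = 0.862226, cos λ = -0.506524.
ΔE = −sin λ·ΔX + cos λ·ΔY = −(0.862226)·(-323.6) + (-0.506524)·(597.4) = -23.58 m.
ΔN = −sin φ cos λ·ΔX − sin φ sin λ·ΔY + cos φ·ΔZ = −(-0.700288)(-0.506524)(-323.6) − (-0.700288)(0.862226)(597.4) + (0.713861)(88.0) = 538.32 m.
Horizontal magnitude = √(ΔE² + ΔN²) = √((-23.58)² + 538.32²) = 538.83 m.

539 m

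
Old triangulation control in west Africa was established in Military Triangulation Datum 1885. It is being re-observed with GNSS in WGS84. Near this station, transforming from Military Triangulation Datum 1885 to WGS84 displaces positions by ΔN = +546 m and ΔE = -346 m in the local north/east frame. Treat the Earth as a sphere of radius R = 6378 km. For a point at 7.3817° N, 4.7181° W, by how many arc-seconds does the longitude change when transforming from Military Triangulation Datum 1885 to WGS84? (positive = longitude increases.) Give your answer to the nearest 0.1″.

Δλ = -11.3″

At latitude 7.3817°, cos φ = 0.991712.
One radian of longitude at latitude φ spans R cos φ, so Δλ = ΔE / (R cos φ) = -346.0 / (6378000 × 0.991712) = -5.4702e-05 rad = -11.283″.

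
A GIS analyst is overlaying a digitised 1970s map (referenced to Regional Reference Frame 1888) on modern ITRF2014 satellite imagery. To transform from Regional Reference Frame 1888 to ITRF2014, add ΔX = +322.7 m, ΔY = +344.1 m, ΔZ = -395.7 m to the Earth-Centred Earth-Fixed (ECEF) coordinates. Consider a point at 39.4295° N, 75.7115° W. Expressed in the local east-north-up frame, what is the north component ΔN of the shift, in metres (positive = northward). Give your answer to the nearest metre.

At φ = 39.4295°, λ = -75.7115°: sin φ = 0.635128, cos φ = 0.772407, sin λ = -0.969065, cos λ = 0.246805.
ΔN = −sin φ cos λ·ΔX − sin φ sin λ·ΔY + cos φ·ΔZ = −(0.635128)(0.246805)(322.7) − (0.635128)(-0.969065)(344.1) + (0.772407)(-395.7) = -144.44 m.

ΔN = -144 m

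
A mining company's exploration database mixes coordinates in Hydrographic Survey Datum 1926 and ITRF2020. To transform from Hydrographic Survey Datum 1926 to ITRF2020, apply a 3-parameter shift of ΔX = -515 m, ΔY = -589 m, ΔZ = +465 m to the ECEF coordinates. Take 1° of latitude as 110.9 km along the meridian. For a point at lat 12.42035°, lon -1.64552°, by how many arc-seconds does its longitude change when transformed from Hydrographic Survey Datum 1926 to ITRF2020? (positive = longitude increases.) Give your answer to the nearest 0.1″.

Δλ = -20.1″

sin φ = 0.215082, cos φ = 0.976596, sin λ = -0.028716, cos λ = 0.999588.
East component: ΔE = −sin λ·ΔX + cos λ·ΔY = −(-0.028716)(-515) + (0.999588)(-589) = -603.55 m.
1° of latitude spans 110900 m; at latitude φ, 1° of longitude spans that × cos φ = 108304.5 m, so Δλ = -603.55 / 108304.5 × 3600 = -20.062″.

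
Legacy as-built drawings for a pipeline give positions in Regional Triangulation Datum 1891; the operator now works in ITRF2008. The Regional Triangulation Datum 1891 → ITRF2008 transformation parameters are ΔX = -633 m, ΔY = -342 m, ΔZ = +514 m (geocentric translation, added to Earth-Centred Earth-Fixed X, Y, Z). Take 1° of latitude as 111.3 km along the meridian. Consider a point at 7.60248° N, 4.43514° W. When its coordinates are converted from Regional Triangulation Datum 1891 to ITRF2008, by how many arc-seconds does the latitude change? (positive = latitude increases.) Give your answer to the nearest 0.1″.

sin φ = 0.132299, cos φ = 0.991210, sin λ = -0.077331, cos λ = 0.997006.
North component: ΔN = −sin φ cos λ·ΔX − sin φ sin λ·ΔY + cos φ·ΔZ = −(0.132299)(0.997006)(-633) − (0.132299)(-0.077331)(-342) + (0.991210)(514) = 589.48 m.
1° of latitude spans 111300 m, so Δφ = 589.48 / 111300 × 3600 = 19.067″.

Δφ = 19.1″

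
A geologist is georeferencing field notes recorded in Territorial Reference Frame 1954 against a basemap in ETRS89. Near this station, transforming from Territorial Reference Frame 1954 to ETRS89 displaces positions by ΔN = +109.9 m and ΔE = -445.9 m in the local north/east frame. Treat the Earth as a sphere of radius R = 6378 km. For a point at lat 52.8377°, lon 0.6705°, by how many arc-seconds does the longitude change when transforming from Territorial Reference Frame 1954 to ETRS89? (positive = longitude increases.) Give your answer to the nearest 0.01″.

At latitude 52.8377°, cos φ = 0.604075.
One radian of longitude at latitude φ spans R cos φ, so Δλ = ΔE / (R cos φ) = -445.9 / (6378000 × 0.604075) = -1.1573e-04 rad = -23.872″.

Δλ = -23.87″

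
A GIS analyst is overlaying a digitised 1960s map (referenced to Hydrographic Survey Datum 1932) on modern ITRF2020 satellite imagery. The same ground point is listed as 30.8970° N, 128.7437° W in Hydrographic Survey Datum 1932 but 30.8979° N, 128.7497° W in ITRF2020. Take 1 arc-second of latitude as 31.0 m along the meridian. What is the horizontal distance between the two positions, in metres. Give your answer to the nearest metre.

583 m

Δφ = 30.8979° − 30.8970° = +0.0009°; Δλ = -128.7497° − -128.7437° = -0.0060°.
1° of latitude = 3600 × 31.00 = 111600 m.
ΔN = Δφ × 111600 = 100.4 m; ΔE = Δλ × 111600 × cos(30.8970°) = -0.0060 × 111600 × 0.858092 = -574.6 m.
Distance = √(ΔE² + ΔN²) = √((-574.6)² + 100.4²) = 583.3 m.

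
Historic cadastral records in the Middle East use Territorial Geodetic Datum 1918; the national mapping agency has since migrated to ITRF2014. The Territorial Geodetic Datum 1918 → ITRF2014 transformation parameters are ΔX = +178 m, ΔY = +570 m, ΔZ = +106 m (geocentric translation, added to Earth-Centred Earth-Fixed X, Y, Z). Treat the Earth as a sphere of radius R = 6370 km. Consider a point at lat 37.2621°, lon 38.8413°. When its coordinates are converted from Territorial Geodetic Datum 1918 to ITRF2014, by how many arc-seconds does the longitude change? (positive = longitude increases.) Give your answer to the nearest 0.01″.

sin φ = 0.605462, cos φ = 0.795874, sin λ = 0.627165, cos λ = 0.778886.
East component: ΔE = −sin λ·ΔX + cos λ·ΔY = −(0.627165)(178) + (0.778886)(570) = 332.33 m.
1° of latitude spans πR/180 = 111177 m; at latitude φ, 1° of longitude spans that × cos φ = 88483.3 m, so Δλ = 332.33 / 88483.3 × 3600 = 13.521″.

Δλ = 13.52″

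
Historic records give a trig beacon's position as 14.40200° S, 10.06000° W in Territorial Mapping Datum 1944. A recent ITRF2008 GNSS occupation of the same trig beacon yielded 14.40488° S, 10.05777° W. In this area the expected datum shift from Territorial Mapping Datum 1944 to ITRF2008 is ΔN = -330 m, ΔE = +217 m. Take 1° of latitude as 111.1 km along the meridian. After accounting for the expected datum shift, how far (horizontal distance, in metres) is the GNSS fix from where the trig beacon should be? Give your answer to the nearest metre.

25 m

Observed coordinate differences: Δφ = -0.00288°, Δλ = +0.00223°.
Converting to metres (1° lat = 111100 m, cos φ = 0.968574): observed ΔN = -320.0 m, observed ΔE = 240.0 m.
Subtracting the expected shift leaves a residual of -320.0 − (-330) = 10.0 m north and 240.0 − (217) = 23.0 m east.
Residual distance = √(10.0² + 23.0²) = 25.1 m.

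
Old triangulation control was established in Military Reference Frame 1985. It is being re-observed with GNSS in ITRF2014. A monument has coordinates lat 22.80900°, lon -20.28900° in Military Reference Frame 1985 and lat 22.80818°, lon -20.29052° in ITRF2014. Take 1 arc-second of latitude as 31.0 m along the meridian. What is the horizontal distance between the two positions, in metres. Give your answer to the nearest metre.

Δφ = 22.80818° − 22.80900° = -0.00082°; Δλ = -20.29052° − -20.28900° = -0.00152°.
1° of latitude = 3600 × 31.00 = 111600 m.
ΔN = Δφ × 111600 = -91.5 m; ΔE = Δλ × 111600 × cos(22.80900°) = -0.00152 × 111600 × 0.921802 = -156.4 m.
Distance = √(ΔE² + ΔN²) = √((-156.4)² + (-91.5)²) = 181.2 m.

181 m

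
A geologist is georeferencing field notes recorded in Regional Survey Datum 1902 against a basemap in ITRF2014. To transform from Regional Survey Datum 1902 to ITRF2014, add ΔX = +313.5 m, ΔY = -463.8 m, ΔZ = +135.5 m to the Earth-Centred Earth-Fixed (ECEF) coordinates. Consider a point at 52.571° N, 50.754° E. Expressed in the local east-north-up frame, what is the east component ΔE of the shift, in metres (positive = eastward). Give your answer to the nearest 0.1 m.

ΔE = -536.2 m

At φ = 52.571°, λ = 50.754°: sin φ = 0.794107, cos φ = 0.607778, sin λ = 0.774437, cos λ = 0.632651.
ΔE = −sin λ·ΔX + cos λ·ΔY = −(0.774437)·(313.5) + (0.632651)·(-463.8) = -536.21 m.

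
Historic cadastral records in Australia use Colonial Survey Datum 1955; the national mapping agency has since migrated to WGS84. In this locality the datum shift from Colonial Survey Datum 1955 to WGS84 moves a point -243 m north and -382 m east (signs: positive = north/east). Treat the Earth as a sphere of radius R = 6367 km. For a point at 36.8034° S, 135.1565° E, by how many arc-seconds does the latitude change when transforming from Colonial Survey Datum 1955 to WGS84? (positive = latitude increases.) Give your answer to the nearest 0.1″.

On a sphere of radius R, 1 rad of latitude = R, so Δφ = ΔN / R = -243.0 / 6367000 = -3.8166e-05 rad = -7.872″.

Δφ = -7.9″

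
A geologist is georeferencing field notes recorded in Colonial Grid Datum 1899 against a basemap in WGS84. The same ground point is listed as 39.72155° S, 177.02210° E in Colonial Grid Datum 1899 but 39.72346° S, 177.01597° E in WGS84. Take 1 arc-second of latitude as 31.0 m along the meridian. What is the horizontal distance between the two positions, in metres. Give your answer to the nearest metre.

Δφ = -39.72346° − -39.72155° = -0.00191°; Δλ = 177.01597° − 177.02210° = -0.00613°.
1° of latitude = 3600 × 31.00 = 111600 m.
ΔN = Δφ × 111600 = -213.2 m; ΔE = Δλ × 111600 × cos(-39.72155°) = -0.00613 × 111600 × 0.769159 = -526.2 m.
Distance = √(ΔE² + ΔN²) = √((-526.2)² + (-213.2)²) = 567.7 m.

568 m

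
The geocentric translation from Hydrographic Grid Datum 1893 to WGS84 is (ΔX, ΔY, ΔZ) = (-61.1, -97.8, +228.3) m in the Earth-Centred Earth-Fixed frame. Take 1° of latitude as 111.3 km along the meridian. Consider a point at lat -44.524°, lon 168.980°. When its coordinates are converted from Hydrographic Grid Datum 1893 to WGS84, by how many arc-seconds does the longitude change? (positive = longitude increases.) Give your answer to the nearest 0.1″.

Δλ = 4.9″

sin φ = -0.701208, cos φ = 0.712957, sin λ = 0.191152, cos λ = -0.981561.
East component: ΔE = −sin λ·ΔX + cos λ·ΔY = −(0.191152)(-61.1) + (-0.981561)(-97.8) = 107.68 m.
1° of latitude spans 111300 m; at latitude φ, 1° of longitude spans that × cos φ = 79352.1 m, so Δλ = 107.68 / 79352.1 × 3600 = 4.885″.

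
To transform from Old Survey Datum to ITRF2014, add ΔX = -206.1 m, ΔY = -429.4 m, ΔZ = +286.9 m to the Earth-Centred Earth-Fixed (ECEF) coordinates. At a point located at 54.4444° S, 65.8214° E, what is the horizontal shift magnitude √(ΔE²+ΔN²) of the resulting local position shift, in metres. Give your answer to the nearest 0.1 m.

220.9 m

At φ = -54.4444°, λ = 65.8214°: sin φ = -0.813552, cos φ = 0.581493, sin λ = 0.912273, cos λ = 0.409582.
ΔE = −sin λ·ΔX + cos λ·ΔY = −(0.912273)·(-206.1) + (0.409582)·(-429.4) = 12.14 m.
ΔN = −sin φ cos λ·ΔX − sin φ sin λ·ΔY + cos φ·ΔZ = −(-0.813552)(0.409582)(-206.1) − (-0.813552)(0.912273)(-429.4) + (0.581493)(286.9) = -220.54 m.
Horizontal magnitude = √(ΔE² + ΔN²) = √(12.14² + (-220.54)²) = 220.87 m.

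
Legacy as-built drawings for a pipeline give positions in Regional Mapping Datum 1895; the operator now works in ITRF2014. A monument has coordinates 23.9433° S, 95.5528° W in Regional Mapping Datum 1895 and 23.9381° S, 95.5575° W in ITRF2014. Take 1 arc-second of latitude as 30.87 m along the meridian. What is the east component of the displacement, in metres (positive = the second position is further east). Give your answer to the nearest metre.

Δφ = -23.9381° − -23.9433° = +0.0052°; Δλ = -95.5575° − -95.5528° = -0.0047°.
1° of latitude = 3600 × 30.87 = 111132 m.
ΔN = Δφ × 111132 = 577.9 m; ΔE = Δλ × 111132 × cos(-23.9433°) = -0.0047 × 111132 × 0.913948 = -477.4 m.

ΔE = -477 m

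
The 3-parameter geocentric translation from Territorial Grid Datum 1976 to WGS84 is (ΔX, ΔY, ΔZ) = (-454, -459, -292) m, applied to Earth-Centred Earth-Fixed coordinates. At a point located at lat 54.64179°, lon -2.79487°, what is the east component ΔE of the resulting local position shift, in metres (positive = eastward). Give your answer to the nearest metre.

ΔE = -481 m

At φ = 54.64179°, λ = -2.79487°: sin φ = 0.815550, cos φ = 0.578686, sin λ = -0.048760, cos λ = 0.998811.
ΔE = −sin λ·ΔX + cos λ·ΔY = −(-0.048760)·(-454) + (0.998811)·(-459) = -480.59 m.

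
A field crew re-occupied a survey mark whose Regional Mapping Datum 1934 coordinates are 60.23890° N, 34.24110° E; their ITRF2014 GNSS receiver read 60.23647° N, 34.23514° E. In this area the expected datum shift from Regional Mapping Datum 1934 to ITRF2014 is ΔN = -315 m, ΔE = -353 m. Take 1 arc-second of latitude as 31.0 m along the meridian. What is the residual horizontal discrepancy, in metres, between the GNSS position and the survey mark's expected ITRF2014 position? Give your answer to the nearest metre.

Observed coordinate differences: Δφ = -0.00243°, Δλ = -0.00596°.
Converting to metres (1° lat = 111600 m, cos φ = 0.496385): observed ΔN = -271.2 m, observed ΔE = -330.2 m.
Subtracting the expected shift leaves a residual of -271.2 − (-315) = 43.8 m north and -330.2 − (-353) = 22.8 m east.
Residual distance = √(43.8² + 22.8²) = 49.4 m.

49 m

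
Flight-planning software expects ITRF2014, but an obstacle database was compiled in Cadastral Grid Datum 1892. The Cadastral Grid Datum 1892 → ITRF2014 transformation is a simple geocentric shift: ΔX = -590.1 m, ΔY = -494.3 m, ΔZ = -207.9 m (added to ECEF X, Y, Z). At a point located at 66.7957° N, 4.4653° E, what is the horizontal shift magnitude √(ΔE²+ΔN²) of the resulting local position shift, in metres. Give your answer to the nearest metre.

666 m

The local east axis at (φ, λ) is (−sin λ, cos λ, 0), so ΔE = −sin(4.4653°)·(-590.1) + cos(4.4653°)·(-494.3) = -446.86 m.
The local north axis is (−sin φ cos λ, −sin φ sin λ, cos φ), giving ΔN = 540.718 + 35.371 − 81.915 = 494.17 m.
Horizontal magnitude = √(ΔE² + ΔN²) = √((-446.86)² + 494.17²) = 666.25 m.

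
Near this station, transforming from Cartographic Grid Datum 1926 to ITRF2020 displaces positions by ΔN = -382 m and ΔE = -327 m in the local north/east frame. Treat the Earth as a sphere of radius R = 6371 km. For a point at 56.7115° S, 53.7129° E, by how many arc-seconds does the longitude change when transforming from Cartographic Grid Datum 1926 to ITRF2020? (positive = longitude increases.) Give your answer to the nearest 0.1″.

At latitude -56.7115°, cos φ = 0.548855.
One radian of longitude at latitude φ spans R cos φ, so Δλ = ΔE / (R cos φ) = -327.0 / (6371000 × 0.548855) = -9.3515e-05 rad = -19.289″.

Δλ = -19.3″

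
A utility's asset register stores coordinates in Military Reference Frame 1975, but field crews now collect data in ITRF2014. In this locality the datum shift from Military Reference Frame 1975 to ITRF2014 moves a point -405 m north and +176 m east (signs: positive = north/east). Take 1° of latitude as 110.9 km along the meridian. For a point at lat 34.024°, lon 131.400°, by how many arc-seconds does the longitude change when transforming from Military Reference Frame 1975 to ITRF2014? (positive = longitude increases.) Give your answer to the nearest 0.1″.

Δλ = 6.9″

At latitude 34.024°, cos φ = 0.828803.
1° of longitude at this latitude = 110.9 × cos φ = 91.91 km, so Δλ = 176.0 / 91914.3 = 0.0019148° = 6.893″.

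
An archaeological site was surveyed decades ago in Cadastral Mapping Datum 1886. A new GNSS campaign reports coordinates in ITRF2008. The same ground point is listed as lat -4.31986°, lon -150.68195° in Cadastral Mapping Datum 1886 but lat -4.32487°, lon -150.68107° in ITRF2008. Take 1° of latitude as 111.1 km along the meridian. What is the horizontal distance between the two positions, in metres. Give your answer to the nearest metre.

565 m

Δφ = -4.32487° − -4.31986° = -0.00501°; Δλ = -150.68107° − -150.68195° = +0.00088°.
ΔN = Δφ × 111100 = -556.6 m; ΔE = Δλ × 111100 × cos(-4.31986°) = +0.00088 × 111100 × 0.997159 = 97.5 m.
Distance = √(ΔE² + ΔN²) = √(97.5² + (-556.6)²) = 565.1 m.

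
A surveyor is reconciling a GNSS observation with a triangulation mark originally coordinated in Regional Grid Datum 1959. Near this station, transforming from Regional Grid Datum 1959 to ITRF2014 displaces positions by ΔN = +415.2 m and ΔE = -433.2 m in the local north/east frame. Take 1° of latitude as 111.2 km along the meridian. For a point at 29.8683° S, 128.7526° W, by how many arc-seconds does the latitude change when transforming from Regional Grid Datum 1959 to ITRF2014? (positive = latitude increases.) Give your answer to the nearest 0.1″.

Δφ = 13.4″

1° of latitude = 111.2 km, so Δφ = 415.2 / 111200 = 0.0037338° = 13.442″.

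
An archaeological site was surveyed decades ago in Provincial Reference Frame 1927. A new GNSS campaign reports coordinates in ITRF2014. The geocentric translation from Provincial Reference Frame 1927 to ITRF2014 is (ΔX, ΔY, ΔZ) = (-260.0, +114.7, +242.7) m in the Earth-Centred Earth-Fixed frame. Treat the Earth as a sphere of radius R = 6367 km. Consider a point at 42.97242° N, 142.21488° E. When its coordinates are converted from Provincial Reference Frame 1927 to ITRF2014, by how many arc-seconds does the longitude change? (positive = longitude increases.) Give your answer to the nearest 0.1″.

Δλ = 3.0″

sin φ = 0.681646, cos φ = 0.731682, sin λ = 0.612702, cos λ = -0.790314.
East component: ΔE = −sin λ·ΔX + cos λ·ΔY = −(0.612702)(-260.0) + (-0.790314)(114.7) = 68.65 m.
1° of latitude spans πR/180 = 111125 m; at latitude φ, 1° of longitude spans that × cos φ = 81308.2 m, so Δλ = 68.65 / 81308.2 × 3600 = 3.040″.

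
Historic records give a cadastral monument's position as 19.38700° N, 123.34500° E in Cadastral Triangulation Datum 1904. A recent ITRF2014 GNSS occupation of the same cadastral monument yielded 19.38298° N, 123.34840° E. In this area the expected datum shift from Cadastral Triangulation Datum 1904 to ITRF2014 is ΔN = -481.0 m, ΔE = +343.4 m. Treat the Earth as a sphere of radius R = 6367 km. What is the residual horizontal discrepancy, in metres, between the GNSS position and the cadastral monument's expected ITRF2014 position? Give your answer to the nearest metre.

Observed coordinate differences: Δφ = -0.00402°, Δλ = +0.00340°.
Converting to metres (1° lat = 111125 m, cos φ = 0.943298): observed ΔN = -446.7 m, observed ΔE = 356.4 m.
Subtracting the expected shift leaves a residual of -446.7 − (-481.0) = 34.3 m north and 356.4 − (343.4) = 13.0 m east.
Residual distance = √(34.3² + 13.0²) = 36.7 m.

37 m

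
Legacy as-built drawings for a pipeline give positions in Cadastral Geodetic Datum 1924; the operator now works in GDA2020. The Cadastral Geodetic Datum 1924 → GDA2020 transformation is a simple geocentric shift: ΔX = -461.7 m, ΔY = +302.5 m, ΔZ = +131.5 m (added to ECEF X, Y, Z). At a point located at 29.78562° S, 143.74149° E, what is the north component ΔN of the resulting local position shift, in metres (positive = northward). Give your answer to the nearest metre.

ΔN = 388 m

The local north axis is (−sin φ cos λ, −sin φ sin λ, cos φ), giving ΔN = 184.940 + 88.873 + 114.128 = 387.94 m.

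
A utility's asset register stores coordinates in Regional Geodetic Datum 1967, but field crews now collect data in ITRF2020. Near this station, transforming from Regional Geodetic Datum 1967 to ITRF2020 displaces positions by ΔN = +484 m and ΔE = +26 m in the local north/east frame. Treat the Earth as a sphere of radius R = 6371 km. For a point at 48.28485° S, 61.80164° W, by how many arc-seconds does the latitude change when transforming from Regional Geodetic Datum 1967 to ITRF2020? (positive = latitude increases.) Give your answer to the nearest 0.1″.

Δφ = 15.7″

On a sphere of radius R, 1 rad of latitude = R, so Δφ = ΔN / R = 484.0 / 6371000 = 7.5969e-05 rad = 15.670″.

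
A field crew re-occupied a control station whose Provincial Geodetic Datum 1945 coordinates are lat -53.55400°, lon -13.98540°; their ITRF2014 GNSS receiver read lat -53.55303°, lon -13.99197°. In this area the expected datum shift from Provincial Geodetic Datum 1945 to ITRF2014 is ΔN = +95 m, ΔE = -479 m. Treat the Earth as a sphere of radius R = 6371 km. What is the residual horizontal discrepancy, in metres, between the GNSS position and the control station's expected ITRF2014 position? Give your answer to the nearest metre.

47 m

Observed coordinate differences: Δφ = +0.00097°, Δλ = -0.00657°.
Converting to metres (1° lat = 111195 m, cos φ = 0.594065): observed ΔN = 107.9 m, observed ΔE = -434.0 m.
Subtracting the expected shift leaves a residual of 107.9 − (95) = 12.9 m north and -434.0 − (-479) = 45.0 m east.
Residual distance = √(12.9² + 45.0²) = 46.8 m.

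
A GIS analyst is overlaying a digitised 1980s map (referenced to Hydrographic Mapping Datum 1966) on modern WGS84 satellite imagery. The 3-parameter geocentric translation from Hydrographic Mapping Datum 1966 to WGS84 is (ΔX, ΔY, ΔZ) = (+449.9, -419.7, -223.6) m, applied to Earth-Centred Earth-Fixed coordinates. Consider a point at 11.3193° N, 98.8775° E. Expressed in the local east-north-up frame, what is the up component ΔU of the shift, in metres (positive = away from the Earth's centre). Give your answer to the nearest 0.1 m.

The local up (radial) axis is (cos φ cos λ, cos φ sin λ, sin φ), giving ΔU = -68.079 − 406.606 − 43.887 = -518.57 m.

ΔU = -518.6 m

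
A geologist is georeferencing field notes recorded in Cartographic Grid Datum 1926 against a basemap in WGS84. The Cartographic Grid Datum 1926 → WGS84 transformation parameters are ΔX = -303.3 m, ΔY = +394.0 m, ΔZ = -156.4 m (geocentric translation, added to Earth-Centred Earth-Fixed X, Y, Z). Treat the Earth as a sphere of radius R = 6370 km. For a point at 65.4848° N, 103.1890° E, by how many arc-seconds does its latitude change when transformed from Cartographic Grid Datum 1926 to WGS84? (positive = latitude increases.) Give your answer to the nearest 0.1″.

Δφ = -15.4″

sin φ = 0.909851, cos φ = 0.414935, sin λ = 0.973623, cos λ = -0.228164.
North component: ΔN = −sin φ cos λ·ΔX − sin φ sin λ·ΔY + cos φ·ΔZ = −(0.909851)(-0.228164)(-303.3) − (0.909851)(0.973623)(394.0) + (0.414935)(-156.4) = -476.89 m.
1° of latitude spans πR/180 = 111177 m, so Δφ = -476.89 / 111177 × 3600 = -15.442″.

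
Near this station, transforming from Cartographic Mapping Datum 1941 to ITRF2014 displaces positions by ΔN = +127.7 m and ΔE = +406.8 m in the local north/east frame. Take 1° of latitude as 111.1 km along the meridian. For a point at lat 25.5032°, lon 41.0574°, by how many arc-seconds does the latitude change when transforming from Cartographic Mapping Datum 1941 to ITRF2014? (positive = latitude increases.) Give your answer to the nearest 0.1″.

1° of latitude = 111.1 km, so Δφ = 127.7 / 111100 = 0.0011494° = 4.138″.

Δφ = 4.1″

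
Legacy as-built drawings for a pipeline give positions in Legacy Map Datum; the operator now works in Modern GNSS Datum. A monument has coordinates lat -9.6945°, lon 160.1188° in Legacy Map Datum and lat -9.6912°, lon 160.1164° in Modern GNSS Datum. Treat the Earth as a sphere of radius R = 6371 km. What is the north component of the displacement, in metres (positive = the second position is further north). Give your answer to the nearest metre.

ΔN = 367 m

Δφ = -9.6912° − -9.6945° = +0.0033°; Δλ = 160.1164° − 160.1188° = -0.0024°.
1° along a meridian = πR/180 = 111195 m.
ΔN = Δφ × 111195 = 366.9 m; ΔE = Δλ × 111195 × cos(-9.6945°) = -0.0024 × 111195 × 0.985720 = -263.1 m.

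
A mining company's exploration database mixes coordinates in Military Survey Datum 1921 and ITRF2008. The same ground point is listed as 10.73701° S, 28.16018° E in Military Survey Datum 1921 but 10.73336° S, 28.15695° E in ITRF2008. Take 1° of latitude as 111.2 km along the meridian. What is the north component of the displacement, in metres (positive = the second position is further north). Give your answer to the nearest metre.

Δφ = -10.73336° − -10.73701° = +0.00365°; Δλ = 28.15695° − 28.16018° = -0.00323°.
ΔN = Δφ × 111200 = 405.9 m; ΔE = Δλ × 111200 × cos(-10.73701°) = -0.00323 × 111200 × 0.982493 = -352.9 m.

ΔN = 406 m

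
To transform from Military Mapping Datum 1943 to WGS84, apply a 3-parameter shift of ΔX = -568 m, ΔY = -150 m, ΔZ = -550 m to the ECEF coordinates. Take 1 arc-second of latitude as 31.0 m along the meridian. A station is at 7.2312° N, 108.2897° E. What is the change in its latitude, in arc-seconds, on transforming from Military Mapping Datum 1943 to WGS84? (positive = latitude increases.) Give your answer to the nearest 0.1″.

Δφ = -17.7″

sin φ = 0.125873, cos φ = 0.992046, sin λ = 0.949482, cos λ = -0.313822.
North component: ΔN = −sin φ cos λ·ΔX − sin φ sin λ·ΔY + cos φ·ΔZ = −(0.125873)(-0.313822)(-568) − (0.125873)(0.949482)(-150) + (0.992046)(-550) = -550.14 m.
1° of latitude spans 3600 × 31.00 = 111600 m, so Δφ = -550.14 / 111600 × 3600 = -17.746″.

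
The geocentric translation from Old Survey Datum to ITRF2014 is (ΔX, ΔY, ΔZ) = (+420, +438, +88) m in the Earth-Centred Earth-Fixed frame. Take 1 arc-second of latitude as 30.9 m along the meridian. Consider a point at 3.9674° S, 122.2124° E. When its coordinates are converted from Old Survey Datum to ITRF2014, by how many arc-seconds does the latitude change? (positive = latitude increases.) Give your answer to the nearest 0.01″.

sin φ = -0.069189, cos φ = 0.997604, sin λ = 0.846078, cos λ = -0.533059.
North component: ΔN = −sin φ cos λ·ΔX − sin φ sin λ·ΔY + cos φ·ΔZ = −(-0.069189)(-0.533059)(420) − (-0.069189)(0.846078)(438) + (0.997604)(88) = 97.94 m.
1° of latitude spans 3600 × 30.90 = 111240 m, so Δφ = 97.94 / 111240 × 3600 = 3.170″.

Δφ = 3.17″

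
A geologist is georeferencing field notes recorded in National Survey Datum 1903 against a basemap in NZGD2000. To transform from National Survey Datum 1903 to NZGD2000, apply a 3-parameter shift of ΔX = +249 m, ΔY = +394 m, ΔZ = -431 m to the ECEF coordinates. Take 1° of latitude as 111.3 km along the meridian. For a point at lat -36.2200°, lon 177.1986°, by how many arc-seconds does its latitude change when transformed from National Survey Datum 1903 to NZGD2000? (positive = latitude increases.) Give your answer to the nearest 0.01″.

sin φ = -0.590887, cos φ = 0.806754, sin λ = 0.048874, cos λ = -0.998805.
North component: ΔN = −sin φ cos λ·ΔX − sin φ sin λ·ΔY + cos φ·ΔZ = −(-0.590887)(-0.998805)(249) − (-0.590887)(0.048874)(394) + (0.806754)(-431) = -483.29 m.
1° of latitude spans 111300 m, so Δφ = -483.29 / 111300 × 3600 = -15.632″.

Δφ = -15.63″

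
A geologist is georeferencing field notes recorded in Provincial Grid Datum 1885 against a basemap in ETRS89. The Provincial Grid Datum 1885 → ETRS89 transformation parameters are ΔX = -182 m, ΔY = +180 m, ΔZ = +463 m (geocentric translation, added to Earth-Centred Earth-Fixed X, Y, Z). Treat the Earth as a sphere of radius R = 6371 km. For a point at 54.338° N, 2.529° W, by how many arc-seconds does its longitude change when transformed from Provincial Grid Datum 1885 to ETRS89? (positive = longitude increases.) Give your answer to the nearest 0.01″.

Δλ = 9.54″

sin φ = 0.812470, cos φ = 0.583002, sin λ = -0.044125, cos λ = 0.999026.
East component: ΔE = −sin λ·ΔX + cos λ·ΔY = −(-0.044125)(-182) + (0.999026)(180) = 171.79 m.
1° of latitude spans πR/180 = 111195 m; at latitude φ, 1° of longitude spans that × cos φ = 64826.9 m, so Δλ = 171.79 / 64826.9 × 3600 = 9.540″.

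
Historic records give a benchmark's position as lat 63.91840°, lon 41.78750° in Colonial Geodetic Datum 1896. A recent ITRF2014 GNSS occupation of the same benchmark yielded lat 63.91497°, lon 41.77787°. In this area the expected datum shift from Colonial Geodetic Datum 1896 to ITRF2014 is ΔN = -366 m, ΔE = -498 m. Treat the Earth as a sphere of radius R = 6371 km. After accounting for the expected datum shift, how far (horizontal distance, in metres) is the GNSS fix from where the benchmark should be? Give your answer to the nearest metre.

Observed coordinate differences: Δφ = -0.00343°, Δλ = -0.00963°.
Converting to metres (1° lat = 111195 m, cos φ = 0.439651): observed ΔN = -381.4 m, observed ΔE = -470.8 m.
Subtracting the expected shift leaves a residual of -381.4 − (-366) = -15.4 m north and -470.8 − (-498) = 27.2 m east.
Residual distance = √((-15.4)² + 27.2²) = 31.3 m.

31 m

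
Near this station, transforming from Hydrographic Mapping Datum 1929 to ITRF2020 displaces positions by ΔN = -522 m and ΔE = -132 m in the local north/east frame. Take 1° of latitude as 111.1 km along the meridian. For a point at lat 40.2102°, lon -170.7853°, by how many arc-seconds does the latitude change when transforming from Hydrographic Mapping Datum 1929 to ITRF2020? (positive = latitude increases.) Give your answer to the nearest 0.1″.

1° of latitude = 111.1 km, so Δφ = -522.0 / 111100 = -0.0046985° = -16.914″.

Δφ = -16.9″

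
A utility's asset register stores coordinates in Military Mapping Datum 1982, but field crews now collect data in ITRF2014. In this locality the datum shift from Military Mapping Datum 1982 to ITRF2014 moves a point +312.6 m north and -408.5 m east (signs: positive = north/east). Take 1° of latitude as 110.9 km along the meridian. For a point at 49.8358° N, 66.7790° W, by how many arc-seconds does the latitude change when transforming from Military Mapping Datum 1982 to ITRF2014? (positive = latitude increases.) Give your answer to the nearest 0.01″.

1° of latitude = 110.9 km, so Δφ = 312.6 / 110900 = 0.0028188° = 10.148″.

Δφ = 10.15″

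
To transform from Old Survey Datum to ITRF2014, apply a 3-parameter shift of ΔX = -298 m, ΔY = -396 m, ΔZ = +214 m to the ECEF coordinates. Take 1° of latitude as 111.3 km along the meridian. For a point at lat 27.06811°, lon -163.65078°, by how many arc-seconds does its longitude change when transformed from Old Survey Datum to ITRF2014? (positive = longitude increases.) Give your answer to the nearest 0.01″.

Δλ = 10.76″

sin φ = 0.455049, cos φ = 0.890466, sin λ = -0.281491, cos λ = -0.959564.
East component: ΔE = −sin λ·ΔX + cos λ·ΔY = −(-0.281491)(-298) + (-0.959564)(-396) = 296.10 m.
1° of latitude spans 111300 m; at latitude φ, 1° of longitude spans that × cos φ = 99108.9 m, so Δλ = 296.10 / 99108.9 × 3600 = 10.756″.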